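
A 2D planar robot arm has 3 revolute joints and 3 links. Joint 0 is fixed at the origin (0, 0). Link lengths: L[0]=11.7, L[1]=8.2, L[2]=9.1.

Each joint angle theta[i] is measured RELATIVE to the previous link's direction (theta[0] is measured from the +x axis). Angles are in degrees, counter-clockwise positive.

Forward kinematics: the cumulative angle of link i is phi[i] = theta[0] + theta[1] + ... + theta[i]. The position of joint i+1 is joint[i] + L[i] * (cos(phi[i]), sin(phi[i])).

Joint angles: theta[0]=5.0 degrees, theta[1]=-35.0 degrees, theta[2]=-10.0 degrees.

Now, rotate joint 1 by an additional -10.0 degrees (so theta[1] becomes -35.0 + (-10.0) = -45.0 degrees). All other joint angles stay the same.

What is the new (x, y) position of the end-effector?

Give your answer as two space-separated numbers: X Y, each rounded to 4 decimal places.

joint[0] = (0.0000, 0.0000)  (base)
link 0: phi[0] = 5 = 5 deg
  cos(5 deg) = 0.9962, sin(5 deg) = 0.0872
  joint[1] = (0.0000, 0.0000) + 11.7 * (0.9962, 0.0872) = (0.0000 + 11.6555, 0.0000 + 1.0197) = (11.6555, 1.0197)
link 1: phi[1] = 5 + -45 = -40 deg
  cos(-40 deg) = 0.7660, sin(-40 deg) = -0.6428
  joint[2] = (11.6555, 1.0197) + 8.2 * (0.7660, -0.6428) = (11.6555 + 6.2816, 1.0197 + -5.2709) = (17.9370, -4.2511)
link 2: phi[2] = 5 + -45 + -10 = -50 deg
  cos(-50 deg) = 0.6428, sin(-50 deg) = -0.7660
  joint[3] = (17.9370, -4.2511) + 9.1 * (0.6428, -0.7660) = (17.9370 + 5.8494, -4.2511 + -6.9710) = (23.7864, -11.2221)
End effector: (23.7864, -11.2221)

Answer: 23.7864 -11.2221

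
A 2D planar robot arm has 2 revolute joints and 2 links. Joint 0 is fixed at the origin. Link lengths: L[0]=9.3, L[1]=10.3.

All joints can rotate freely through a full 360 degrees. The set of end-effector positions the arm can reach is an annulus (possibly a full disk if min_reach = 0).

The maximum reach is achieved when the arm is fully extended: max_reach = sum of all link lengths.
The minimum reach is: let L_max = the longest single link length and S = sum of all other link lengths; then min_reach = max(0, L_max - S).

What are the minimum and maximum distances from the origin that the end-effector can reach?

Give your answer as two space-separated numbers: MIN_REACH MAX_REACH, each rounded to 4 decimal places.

Link lengths: [9.3, 10.3]
max_reach = 9.3 + 10.3 = 19.6
L_max = max([9.3, 10.3]) = 10.3
S (sum of others) = 19.6 - 10.3 = 9.3
min_reach = max(0, 10.3 - 9.3) = max(0, 1) = 1

Answer: 1.0000 19.6000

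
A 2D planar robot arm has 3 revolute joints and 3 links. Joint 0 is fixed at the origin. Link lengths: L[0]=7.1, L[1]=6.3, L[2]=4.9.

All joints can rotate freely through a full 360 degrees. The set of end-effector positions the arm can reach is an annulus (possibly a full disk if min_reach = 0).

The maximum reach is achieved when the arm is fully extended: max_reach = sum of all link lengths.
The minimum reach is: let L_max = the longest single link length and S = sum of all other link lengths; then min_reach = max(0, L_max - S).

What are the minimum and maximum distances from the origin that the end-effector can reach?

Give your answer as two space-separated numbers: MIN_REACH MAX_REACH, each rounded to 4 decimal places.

Link lengths: [7.1, 6.3, 4.9]
max_reach = 7.1 + 6.3 + 4.9 = 18.3
L_max = max([7.1, 6.3, 4.9]) = 7.1
S (sum of others) = 18.3 - 7.1 = 11.2
min_reach = max(0, 7.1 - 11.2) = max(0, -4.1) = 0

Answer: 0.0000 18.3000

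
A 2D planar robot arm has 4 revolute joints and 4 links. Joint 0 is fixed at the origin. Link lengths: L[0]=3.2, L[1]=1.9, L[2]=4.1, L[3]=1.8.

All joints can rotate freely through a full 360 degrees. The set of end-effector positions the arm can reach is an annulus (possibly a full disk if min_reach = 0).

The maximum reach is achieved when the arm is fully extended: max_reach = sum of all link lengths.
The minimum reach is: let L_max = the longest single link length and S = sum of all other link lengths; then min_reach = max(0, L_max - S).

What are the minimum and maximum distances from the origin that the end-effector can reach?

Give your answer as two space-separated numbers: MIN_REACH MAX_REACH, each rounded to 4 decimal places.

Answer: 0.0000 11.0000

Derivation:
Link lengths: [3.2, 1.9, 4.1, 1.8]
max_reach = 3.2 + 1.9 + 4.1 + 1.8 = 11
L_max = max([3.2, 1.9, 4.1, 1.8]) = 4.1
S (sum of others) = 11 - 4.1 = 6.9
min_reach = max(0, 4.1 - 6.9) = max(0, -2.8) = 0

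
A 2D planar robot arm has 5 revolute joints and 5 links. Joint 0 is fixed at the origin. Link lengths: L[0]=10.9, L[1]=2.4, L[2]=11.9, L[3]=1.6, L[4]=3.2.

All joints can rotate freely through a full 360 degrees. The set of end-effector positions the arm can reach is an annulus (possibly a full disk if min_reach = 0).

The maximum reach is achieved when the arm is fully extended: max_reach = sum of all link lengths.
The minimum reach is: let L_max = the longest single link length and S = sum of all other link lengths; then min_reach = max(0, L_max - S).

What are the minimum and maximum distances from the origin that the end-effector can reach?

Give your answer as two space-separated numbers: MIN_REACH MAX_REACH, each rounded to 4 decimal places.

Answer: 0.0000 30.0000

Derivation:
Link lengths: [10.9, 2.4, 11.9, 1.6, 3.2]
max_reach = 10.9 + 2.4 + 11.9 + 1.6 + 3.2 = 30
L_max = max([10.9, 2.4, 11.9, 1.6, 3.2]) = 11.9
S (sum of others) = 30 - 11.9 = 18.1
min_reach = max(0, 11.9 - 18.1) = max(0, -6.2) = 0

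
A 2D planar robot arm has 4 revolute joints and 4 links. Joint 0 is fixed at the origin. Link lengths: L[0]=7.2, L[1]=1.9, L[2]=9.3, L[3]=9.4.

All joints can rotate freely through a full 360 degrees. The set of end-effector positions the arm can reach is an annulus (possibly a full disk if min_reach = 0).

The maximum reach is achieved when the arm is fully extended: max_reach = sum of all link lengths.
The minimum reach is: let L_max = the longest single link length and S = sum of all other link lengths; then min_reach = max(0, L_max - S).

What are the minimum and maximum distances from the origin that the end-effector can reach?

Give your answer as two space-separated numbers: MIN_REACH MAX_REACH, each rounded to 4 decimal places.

Answer: 0.0000 27.8000

Derivation:
Link lengths: [7.2, 1.9, 9.3, 9.4]
max_reach = 7.2 + 1.9 + 9.3 + 9.4 = 27.8
L_max = max([7.2, 1.9, 9.3, 9.4]) = 9.4
S (sum of others) = 27.8 - 9.4 = 18.4
min_reach = max(0, 9.4 - 18.4) = max(0, -9) = 0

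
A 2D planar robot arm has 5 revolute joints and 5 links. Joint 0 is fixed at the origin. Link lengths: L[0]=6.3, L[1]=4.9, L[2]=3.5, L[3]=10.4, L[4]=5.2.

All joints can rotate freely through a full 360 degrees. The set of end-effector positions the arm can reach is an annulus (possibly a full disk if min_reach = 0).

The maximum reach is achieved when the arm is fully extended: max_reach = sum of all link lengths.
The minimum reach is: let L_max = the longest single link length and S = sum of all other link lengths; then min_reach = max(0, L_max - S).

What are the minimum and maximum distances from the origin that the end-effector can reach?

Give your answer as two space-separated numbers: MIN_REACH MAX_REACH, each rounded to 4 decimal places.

Link lengths: [6.3, 4.9, 3.5, 10.4, 5.2]
max_reach = 6.3 + 4.9 + 3.5 + 10.4 + 5.2 = 30.3
L_max = max([6.3, 4.9, 3.5, 10.4, 5.2]) = 10.4
S (sum of others) = 30.3 - 10.4 = 19.9
min_reach = max(0, 10.4 - 19.9) = max(0, -9.5) = 0

Answer: 0.0000 30.3000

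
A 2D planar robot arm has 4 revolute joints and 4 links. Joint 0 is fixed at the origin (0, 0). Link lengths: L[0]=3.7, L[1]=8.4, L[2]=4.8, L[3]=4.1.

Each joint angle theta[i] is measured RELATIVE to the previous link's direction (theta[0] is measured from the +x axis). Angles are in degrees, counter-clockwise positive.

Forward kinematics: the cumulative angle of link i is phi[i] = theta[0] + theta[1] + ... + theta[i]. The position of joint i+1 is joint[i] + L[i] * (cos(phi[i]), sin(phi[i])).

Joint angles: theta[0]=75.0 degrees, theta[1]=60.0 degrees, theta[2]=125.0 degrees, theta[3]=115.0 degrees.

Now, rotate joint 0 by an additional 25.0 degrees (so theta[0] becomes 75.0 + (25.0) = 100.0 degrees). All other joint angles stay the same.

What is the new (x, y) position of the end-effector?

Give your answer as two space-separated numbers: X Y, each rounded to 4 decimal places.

Answer: -4.1528 4.5157

Derivation:
joint[0] = (0.0000, 0.0000)  (base)
link 0: phi[0] = 100 = 100 deg
  cos(100 deg) = -0.1736, sin(100 deg) = 0.9848
  joint[1] = (0.0000, 0.0000) + 3.7 * (-0.1736, 0.9848) = (0.0000 + -0.6425, 0.0000 + 3.6438) = (-0.6425, 3.6438)
link 1: phi[1] = 100 + 60 = 160 deg
  cos(160 deg) = -0.9397, sin(160 deg) = 0.3420
  joint[2] = (-0.6425, 3.6438) + 8.4 * (-0.9397, 0.3420) = (-0.6425 + -7.8934, 3.6438 + 2.8730) = (-8.5359, 6.5168)
link 2: phi[2] = 100 + 60 + 125 = 285 deg
  cos(285 deg) = 0.2588, sin(285 deg) = -0.9659
  joint[3] = (-8.5359, 6.5168) + 4.8 * (0.2588, -0.9659) = (-8.5359 + 1.2423, 6.5168 + -4.6364) = (-7.2936, 1.8803)
link 3: phi[3] = 100 + 60 + 125 + 115 = 400 deg
  cos(400 deg) = 0.7660, sin(400 deg) = 0.6428
  joint[4] = (-7.2936, 1.8803) + 4.1 * (0.7660, 0.6428) = (-7.2936 + 3.1408, 1.8803 + 2.6354) = (-4.1528, 4.5157)
End effector: (-4.1528, 4.5157)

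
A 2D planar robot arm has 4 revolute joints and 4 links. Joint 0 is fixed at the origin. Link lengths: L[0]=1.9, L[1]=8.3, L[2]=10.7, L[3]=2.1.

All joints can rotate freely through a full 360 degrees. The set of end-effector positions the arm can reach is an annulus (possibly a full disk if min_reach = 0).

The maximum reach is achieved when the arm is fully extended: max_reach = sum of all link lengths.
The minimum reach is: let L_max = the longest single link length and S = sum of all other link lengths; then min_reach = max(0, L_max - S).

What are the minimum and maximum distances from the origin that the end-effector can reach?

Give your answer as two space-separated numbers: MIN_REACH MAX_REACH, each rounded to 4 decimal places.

Answer: 0.0000 23.0000

Derivation:
Link lengths: [1.9, 8.3, 10.7, 2.1]
max_reach = 1.9 + 8.3 + 10.7 + 2.1 = 23
L_max = max([1.9, 8.3, 10.7, 2.1]) = 10.7
S (sum of others) = 23 - 10.7 = 12.3
min_reach = max(0, 10.7 - 12.3) = max(0, -1.6) = 0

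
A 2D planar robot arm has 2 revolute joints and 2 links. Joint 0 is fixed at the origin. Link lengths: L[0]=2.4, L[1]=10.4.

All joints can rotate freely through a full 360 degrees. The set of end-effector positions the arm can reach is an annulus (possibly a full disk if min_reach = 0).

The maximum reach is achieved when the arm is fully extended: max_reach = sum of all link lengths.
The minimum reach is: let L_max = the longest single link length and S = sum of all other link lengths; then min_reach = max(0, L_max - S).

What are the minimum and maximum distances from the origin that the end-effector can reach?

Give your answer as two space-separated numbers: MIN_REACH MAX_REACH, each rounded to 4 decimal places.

Answer: 8.0000 12.8000

Derivation:
Link lengths: [2.4, 10.4]
max_reach = 2.4 + 10.4 = 12.8
L_max = max([2.4, 10.4]) = 10.4
S (sum of others) = 12.8 - 10.4 = 2.4
min_reach = max(0, 10.4 - 2.4) = max(0, 8) = 8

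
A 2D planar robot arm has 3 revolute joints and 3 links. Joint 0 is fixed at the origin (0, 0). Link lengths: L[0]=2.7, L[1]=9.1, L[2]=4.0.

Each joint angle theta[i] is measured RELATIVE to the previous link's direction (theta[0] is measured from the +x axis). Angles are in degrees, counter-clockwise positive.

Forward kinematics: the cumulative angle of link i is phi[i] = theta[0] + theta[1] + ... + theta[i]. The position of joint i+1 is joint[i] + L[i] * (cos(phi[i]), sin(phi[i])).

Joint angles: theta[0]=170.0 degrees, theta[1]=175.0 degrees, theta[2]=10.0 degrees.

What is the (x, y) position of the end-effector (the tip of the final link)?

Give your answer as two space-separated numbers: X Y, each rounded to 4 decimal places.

Answer: 10.1157 -2.2350

Derivation:
joint[0] = (0.0000, 0.0000)  (base)
link 0: phi[0] = 170 = 170 deg
  cos(170 deg) = -0.9848, sin(170 deg) = 0.1736
  joint[1] = (0.0000, 0.0000) + 2.7 * (-0.9848, 0.1736) = (0.0000 + -2.6590, 0.0000 + 0.4689) = (-2.6590, 0.4689)
link 1: phi[1] = 170 + 175 = 345 deg
  cos(345 deg) = 0.9659, sin(345 deg) = -0.2588
  joint[2] = (-2.6590, 0.4689) + 9.1 * (0.9659, -0.2588) = (-2.6590 + 8.7899, 0.4689 + -2.3553) = (6.1309, -1.8864)
link 2: phi[2] = 170 + 175 + 10 = 355 deg
  cos(355 deg) = 0.9962, sin(355 deg) = -0.0872
  joint[3] = (6.1309, -1.8864) + 4 * (0.9962, -0.0872) = (6.1309 + 3.9848, -1.8864 + -0.3486) = (10.1157, -2.2350)
End effector: (10.1157, -2.2350)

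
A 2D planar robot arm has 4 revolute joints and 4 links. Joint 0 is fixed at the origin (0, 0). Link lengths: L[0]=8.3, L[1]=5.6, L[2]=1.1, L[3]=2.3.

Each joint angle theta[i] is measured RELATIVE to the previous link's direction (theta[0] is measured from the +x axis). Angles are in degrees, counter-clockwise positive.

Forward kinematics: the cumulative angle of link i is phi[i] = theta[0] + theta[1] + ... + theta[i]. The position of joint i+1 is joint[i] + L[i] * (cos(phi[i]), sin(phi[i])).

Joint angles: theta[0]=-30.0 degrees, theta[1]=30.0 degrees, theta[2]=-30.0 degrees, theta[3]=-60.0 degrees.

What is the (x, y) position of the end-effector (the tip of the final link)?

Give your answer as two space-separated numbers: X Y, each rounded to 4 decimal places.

Answer: 13.7406 -7.0000

Derivation:
joint[0] = (0.0000, 0.0000)  (base)
link 0: phi[0] = -30 = -30 deg
  cos(-30 deg) = 0.8660, sin(-30 deg) = -0.5000
  joint[1] = (0.0000, 0.0000) + 8.3 * (0.8660, -0.5000) = (0.0000 + 7.1880, 0.0000 + -4.1500) = (7.1880, -4.1500)
link 1: phi[1] = -30 + 30 = 0 deg
  cos(0 deg) = 1.0000, sin(0 deg) = 0.0000
  joint[2] = (7.1880, -4.1500) + 5.6 * (1.0000, 0.0000) = (7.1880 + 5.6000, -4.1500 + 0.0000) = (12.7880, -4.1500)
link 2: phi[2] = -30 + 30 + -30 = -30 deg
  cos(-30 deg) = 0.8660, sin(-30 deg) = -0.5000
  joint[3] = (12.7880, -4.1500) + 1.1 * (0.8660, -0.5000) = (12.7880 + 0.9526, -4.1500 + -0.5500) = (13.7406, -4.7000)
link 3: phi[3] = -30 + 30 + -30 + -60 = -90 deg
  cos(-90 deg) = 0.0000, sin(-90 deg) = -1.0000
  joint[4] = (13.7406, -4.7000) + 2.3 * (0.0000, -1.0000) = (13.7406 + 0.0000, -4.7000 + -2.3000) = (13.7406, -7.0000)
End effector: (13.7406, -7.0000)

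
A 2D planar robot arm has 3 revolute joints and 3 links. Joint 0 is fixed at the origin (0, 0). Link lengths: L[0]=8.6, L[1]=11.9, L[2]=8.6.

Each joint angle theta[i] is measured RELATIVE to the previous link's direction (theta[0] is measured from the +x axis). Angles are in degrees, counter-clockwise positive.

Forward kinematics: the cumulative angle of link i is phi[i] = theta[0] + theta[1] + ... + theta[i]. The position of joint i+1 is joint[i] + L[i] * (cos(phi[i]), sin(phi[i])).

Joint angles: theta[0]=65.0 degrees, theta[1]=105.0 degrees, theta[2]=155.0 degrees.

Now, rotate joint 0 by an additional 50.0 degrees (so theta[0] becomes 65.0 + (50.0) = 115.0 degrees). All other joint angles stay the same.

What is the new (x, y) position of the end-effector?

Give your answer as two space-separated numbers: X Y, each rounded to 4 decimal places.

joint[0] = (0.0000, 0.0000)  (base)
link 0: phi[0] = 115 = 115 deg
  cos(115 deg) = -0.4226, sin(115 deg) = 0.9063
  joint[1] = (0.0000, 0.0000) + 8.6 * (-0.4226, 0.9063) = (0.0000 + -3.6345, 0.0000 + 7.7942) = (-3.6345, 7.7942)
link 1: phi[1] = 115 + 105 = 220 deg
  cos(220 deg) = -0.7660, sin(220 deg) = -0.6428
  joint[2] = (-3.6345, 7.7942) + 11.9 * (-0.7660, -0.6428) = (-3.6345 + -9.1159, 7.7942 + -7.6492) = (-12.7504, 0.1451)
link 2: phi[2] = 115 + 105 + 155 = 375 deg
  cos(375 deg) = 0.9659, sin(375 deg) = 0.2588
  joint[3] = (-12.7504, 0.1451) + 8.6 * (0.9659, 0.2588) = (-12.7504 + 8.3070, 0.1451 + 2.2258) = (-4.4435, 2.3709)
End effector: (-4.4435, 2.3709)

Answer: -4.4435 2.3709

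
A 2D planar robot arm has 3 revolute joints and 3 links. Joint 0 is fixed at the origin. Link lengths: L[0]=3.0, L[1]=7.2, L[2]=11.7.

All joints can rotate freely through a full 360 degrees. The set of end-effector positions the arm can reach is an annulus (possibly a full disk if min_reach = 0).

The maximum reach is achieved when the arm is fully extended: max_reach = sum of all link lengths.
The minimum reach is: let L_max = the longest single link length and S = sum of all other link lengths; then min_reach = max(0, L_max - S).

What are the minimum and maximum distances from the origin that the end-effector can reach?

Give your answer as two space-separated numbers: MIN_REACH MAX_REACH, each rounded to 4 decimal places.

Answer: 1.5000 21.9000

Derivation:
Link lengths: [3.0, 7.2, 11.7]
max_reach = 3 + 7.2 + 11.7 = 21.9
L_max = max([3.0, 7.2, 11.7]) = 11.7
S (sum of others) = 21.9 - 11.7 = 10.2
min_reach = max(0, 11.7 - 10.2) = max(0, 1.5) = 1.5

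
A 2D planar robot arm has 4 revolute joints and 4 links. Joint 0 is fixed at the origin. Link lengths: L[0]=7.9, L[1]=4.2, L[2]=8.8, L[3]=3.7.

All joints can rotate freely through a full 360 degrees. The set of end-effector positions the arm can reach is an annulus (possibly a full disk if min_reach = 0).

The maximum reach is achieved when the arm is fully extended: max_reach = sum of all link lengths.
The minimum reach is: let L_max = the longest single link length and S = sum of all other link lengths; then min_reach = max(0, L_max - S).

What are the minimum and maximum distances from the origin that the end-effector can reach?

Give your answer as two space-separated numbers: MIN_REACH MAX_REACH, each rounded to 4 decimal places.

Link lengths: [7.9, 4.2, 8.8, 3.7]
max_reach = 7.9 + 4.2 + 8.8 + 3.7 = 24.6
L_max = max([7.9, 4.2, 8.8, 3.7]) = 8.8
S (sum of others) = 24.6 - 8.8 = 15.8
min_reach = max(0, 8.8 - 15.8) = max(0, -7) = 0

Answer: 0.0000 24.6000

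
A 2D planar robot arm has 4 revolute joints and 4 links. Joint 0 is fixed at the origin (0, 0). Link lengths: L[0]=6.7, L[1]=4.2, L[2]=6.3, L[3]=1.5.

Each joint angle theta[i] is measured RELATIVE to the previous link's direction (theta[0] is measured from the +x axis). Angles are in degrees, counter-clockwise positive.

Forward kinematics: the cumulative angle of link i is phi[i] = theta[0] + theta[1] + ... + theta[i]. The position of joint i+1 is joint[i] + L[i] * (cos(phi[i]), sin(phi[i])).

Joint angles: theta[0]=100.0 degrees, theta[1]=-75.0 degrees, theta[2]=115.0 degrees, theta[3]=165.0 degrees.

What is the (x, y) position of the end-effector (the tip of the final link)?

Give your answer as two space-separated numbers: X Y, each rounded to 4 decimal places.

Answer: -1.3227 11.1940

Derivation:
joint[0] = (0.0000, 0.0000)  (base)
link 0: phi[0] = 100 = 100 deg
  cos(100 deg) = -0.1736, sin(100 deg) = 0.9848
  joint[1] = (0.0000, 0.0000) + 6.7 * (-0.1736, 0.9848) = (0.0000 + -1.1634, 0.0000 + 6.5982) = (-1.1634, 6.5982)
link 1: phi[1] = 100 + -75 = 25 deg
  cos(25 deg) = 0.9063, sin(25 deg) = 0.4226
  joint[2] = (-1.1634, 6.5982) + 4.2 * (0.9063, 0.4226) = (-1.1634 + 3.8065, 6.5982 + 1.7750) = (2.6430, 8.3732)
link 2: phi[2] = 100 + -75 + 115 = 140 deg
  cos(140 deg) = -0.7660, sin(140 deg) = 0.6428
  joint[3] = (2.6430, 8.3732) + 6.3 * (-0.7660, 0.6428) = (2.6430 + -4.8261, 8.3732 + 4.0496) = (-2.1830, 12.4228)
link 3: phi[3] = 100 + -75 + 115 + 165 = 305 deg
  cos(305 deg) = 0.5736, sin(305 deg) = -0.8192
  joint[4] = (-2.1830, 12.4228) + 1.5 * (0.5736, -0.8192) = (-2.1830 + 0.8604, 12.4228 + -1.2287) = (-1.3227, 11.1940)
End effector: (-1.3227, 11.1940)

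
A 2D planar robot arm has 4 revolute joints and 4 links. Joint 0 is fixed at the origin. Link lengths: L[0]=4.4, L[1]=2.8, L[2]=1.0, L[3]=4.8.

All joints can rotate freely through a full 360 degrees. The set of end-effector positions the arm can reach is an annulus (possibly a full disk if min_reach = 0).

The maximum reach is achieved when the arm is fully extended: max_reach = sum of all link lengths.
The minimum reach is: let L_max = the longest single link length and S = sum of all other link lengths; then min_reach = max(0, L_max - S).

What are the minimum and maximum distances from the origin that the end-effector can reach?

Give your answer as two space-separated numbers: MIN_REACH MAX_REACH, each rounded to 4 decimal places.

Link lengths: [4.4, 2.8, 1.0, 4.8]
max_reach = 4.4 + 2.8 + 1 + 4.8 = 13
L_max = max([4.4, 2.8, 1.0, 4.8]) = 4.8
S (sum of others) = 13 - 4.8 = 8.2
min_reach = max(0, 4.8 - 8.2) = max(0, -3.4) = 0

Answer: 0.0000 13.0000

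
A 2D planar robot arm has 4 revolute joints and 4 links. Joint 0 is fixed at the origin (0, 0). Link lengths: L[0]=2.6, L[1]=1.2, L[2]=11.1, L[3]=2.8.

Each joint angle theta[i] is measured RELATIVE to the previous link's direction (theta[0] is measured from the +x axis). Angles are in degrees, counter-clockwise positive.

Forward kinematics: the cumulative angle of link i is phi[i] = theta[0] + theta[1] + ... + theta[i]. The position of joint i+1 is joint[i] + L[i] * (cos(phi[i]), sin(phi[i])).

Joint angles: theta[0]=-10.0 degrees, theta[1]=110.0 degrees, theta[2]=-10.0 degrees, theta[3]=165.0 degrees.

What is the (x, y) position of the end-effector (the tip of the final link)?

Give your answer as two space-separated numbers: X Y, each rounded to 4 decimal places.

Answer: 1.6274 9.1257

Derivation:
joint[0] = (0.0000, 0.0000)  (base)
link 0: phi[0] = -10 = -10 deg
  cos(-10 deg) = 0.9848, sin(-10 deg) = -0.1736
  joint[1] = (0.0000, 0.0000) + 2.6 * (0.9848, -0.1736) = (0.0000 + 2.5605, 0.0000 + -0.4515) = (2.5605, -0.4515)
link 1: phi[1] = -10 + 110 = 100 deg
  cos(100 deg) = -0.1736, sin(100 deg) = 0.9848
  joint[2] = (2.5605, -0.4515) + 1.2 * (-0.1736, 0.9848) = (2.5605 + -0.2084, -0.4515 + 1.1818) = (2.3521, 0.7303)
link 2: phi[2] = -10 + 110 + -10 = 90 deg
  cos(90 deg) = 0.0000, sin(90 deg) = 1.0000
  joint[3] = (2.3521, 0.7303) + 11.1 * (0.0000, 1.0000) = (2.3521 + 0.0000, 0.7303 + 11.1000) = (2.3521, 11.8303)
link 3: phi[3] = -10 + 110 + -10 + 165 = 255 deg
  cos(255 deg) = -0.2588, sin(255 deg) = -0.9659
  joint[4] = (2.3521, 11.8303) + 2.8 * (-0.2588, -0.9659) = (2.3521 + -0.7247, 11.8303 + -2.7046) = (1.6274, 9.1257)
End effector: (1.6274, 9.1257)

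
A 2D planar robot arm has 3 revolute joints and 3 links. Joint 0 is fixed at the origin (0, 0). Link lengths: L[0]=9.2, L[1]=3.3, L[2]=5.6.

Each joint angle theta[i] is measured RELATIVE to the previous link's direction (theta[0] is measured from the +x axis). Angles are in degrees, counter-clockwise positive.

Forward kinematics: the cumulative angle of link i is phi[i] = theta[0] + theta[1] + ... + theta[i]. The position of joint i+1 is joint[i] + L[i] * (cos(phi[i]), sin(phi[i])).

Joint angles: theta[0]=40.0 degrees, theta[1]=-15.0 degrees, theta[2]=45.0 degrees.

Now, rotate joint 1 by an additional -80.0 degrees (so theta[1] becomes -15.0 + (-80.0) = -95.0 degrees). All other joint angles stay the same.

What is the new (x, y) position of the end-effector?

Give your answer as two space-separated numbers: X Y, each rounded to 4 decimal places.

joint[0] = (0.0000, 0.0000)  (base)
link 0: phi[0] = 40 = 40 deg
  cos(40 deg) = 0.7660, sin(40 deg) = 0.6428
  joint[1] = (0.0000, 0.0000) + 9.2 * (0.7660, 0.6428) = (0.0000 + 7.0476, 0.0000 + 5.9136) = (7.0476, 5.9136)
link 1: phi[1] = 40 + -95 = -55 deg
  cos(-55 deg) = 0.5736, sin(-55 deg) = -0.8192
  joint[2] = (7.0476, 5.9136) + 3.3 * (0.5736, -0.8192) = (7.0476 + 1.8928, 5.9136 + -2.7032) = (8.9404, 3.2104)
link 2: phi[2] = 40 + -95 + 45 = -10 deg
  cos(-10 deg) = 0.9848, sin(-10 deg) = -0.1736
  joint[3] = (8.9404, 3.2104) + 5.6 * (0.9848, -0.1736) = (8.9404 + 5.5149, 3.2104 + -0.9724) = (14.4553, 2.2380)
End effector: (14.4553, 2.2380)

Answer: 14.4553 2.2380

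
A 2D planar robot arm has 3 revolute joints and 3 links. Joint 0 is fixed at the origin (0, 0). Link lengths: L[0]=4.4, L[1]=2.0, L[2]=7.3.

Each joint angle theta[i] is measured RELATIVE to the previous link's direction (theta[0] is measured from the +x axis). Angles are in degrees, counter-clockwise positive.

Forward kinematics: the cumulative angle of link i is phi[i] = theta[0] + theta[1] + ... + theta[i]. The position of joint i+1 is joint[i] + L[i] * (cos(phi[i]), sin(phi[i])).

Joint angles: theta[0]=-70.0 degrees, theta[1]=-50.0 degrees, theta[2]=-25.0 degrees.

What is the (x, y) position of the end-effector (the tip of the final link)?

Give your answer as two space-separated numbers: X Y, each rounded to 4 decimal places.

joint[0] = (0.0000, 0.0000)  (base)
link 0: phi[0] = -70 = -70 deg
  cos(-70 deg) = 0.3420, sin(-70 deg) = -0.9397
  joint[1] = (0.0000, 0.0000) + 4.4 * (0.3420, -0.9397) = (0.0000 + 1.5049, 0.0000 + -4.1346) = (1.5049, -4.1346)
link 1: phi[1] = -70 + -50 = -120 deg
  cos(-120 deg) = -0.5000, sin(-120 deg) = -0.8660
  joint[2] = (1.5049, -4.1346) + 2 * (-0.5000, -0.8660) = (1.5049 + -1.0000, -4.1346 + -1.7321) = (0.5049, -5.8667)
link 2: phi[2] = -70 + -50 + -25 = -145 deg
  cos(-145 deg) = -0.8192, sin(-145 deg) = -0.5736
  joint[3] = (0.5049, -5.8667) + 7.3 * (-0.8192, -0.5736) = (0.5049 + -5.9798, -5.8667 + -4.1871) = (-5.4749, -10.0538)
End effector: (-5.4749, -10.0538)

Answer: -5.4749 -10.0538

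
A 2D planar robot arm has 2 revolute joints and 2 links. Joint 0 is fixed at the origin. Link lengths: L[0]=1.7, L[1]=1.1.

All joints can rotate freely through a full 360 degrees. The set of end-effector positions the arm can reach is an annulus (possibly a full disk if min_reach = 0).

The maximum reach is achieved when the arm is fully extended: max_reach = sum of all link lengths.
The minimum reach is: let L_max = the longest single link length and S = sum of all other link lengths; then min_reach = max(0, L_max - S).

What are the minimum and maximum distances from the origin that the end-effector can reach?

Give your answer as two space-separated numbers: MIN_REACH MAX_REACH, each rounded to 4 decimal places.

Answer: 0.6000 2.8000

Derivation:
Link lengths: [1.7, 1.1]
max_reach = 1.7 + 1.1 = 2.8
L_max = max([1.7, 1.1]) = 1.7
S (sum of others) = 2.8 - 1.7 = 1.1
min_reach = max(0, 1.7 - 1.1) = max(0, 0.6) = 0.6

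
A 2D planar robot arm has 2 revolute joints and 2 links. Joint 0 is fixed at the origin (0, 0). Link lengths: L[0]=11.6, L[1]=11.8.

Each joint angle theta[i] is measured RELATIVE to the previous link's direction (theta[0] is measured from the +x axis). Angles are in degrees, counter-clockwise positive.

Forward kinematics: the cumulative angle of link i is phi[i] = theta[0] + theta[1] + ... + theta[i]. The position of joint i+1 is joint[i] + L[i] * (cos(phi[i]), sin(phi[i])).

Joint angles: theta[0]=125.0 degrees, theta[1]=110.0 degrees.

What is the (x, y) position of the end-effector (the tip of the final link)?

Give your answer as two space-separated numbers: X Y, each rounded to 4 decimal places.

Answer: -13.4217 -0.1638

Derivation:
joint[0] = (0.0000, 0.0000)  (base)
link 0: phi[0] = 125 = 125 deg
  cos(125 deg) = -0.5736, sin(125 deg) = 0.8192
  joint[1] = (0.0000, 0.0000) + 11.6 * (-0.5736, 0.8192) = (0.0000 + -6.6535, 0.0000 + 9.5022) = (-6.6535, 9.5022)
link 1: phi[1] = 125 + 110 = 235 deg
  cos(235 deg) = -0.5736, sin(235 deg) = -0.8192
  joint[2] = (-6.6535, 9.5022) + 11.8 * (-0.5736, -0.8192) = (-6.6535 + -6.7682, 9.5022 + -9.6660) = (-13.4217, -0.1638)
End effector: (-13.4217, -0.1638)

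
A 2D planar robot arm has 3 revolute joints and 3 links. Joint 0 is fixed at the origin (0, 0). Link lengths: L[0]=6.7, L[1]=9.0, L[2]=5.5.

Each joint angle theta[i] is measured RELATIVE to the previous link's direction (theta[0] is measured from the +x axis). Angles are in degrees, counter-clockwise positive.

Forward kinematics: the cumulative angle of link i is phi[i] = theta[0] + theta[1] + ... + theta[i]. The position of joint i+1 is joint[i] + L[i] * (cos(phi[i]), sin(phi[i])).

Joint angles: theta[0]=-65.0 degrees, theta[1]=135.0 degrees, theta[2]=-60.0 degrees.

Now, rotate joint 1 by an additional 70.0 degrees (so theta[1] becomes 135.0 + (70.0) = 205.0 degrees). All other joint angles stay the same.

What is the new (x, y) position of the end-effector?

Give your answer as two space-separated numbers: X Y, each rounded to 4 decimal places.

joint[0] = (0.0000, 0.0000)  (base)
link 0: phi[0] = -65 = -65 deg
  cos(-65 deg) = 0.4226, sin(-65 deg) = -0.9063
  joint[1] = (0.0000, 0.0000) + 6.7 * (0.4226, -0.9063) = (0.0000 + 2.8315, 0.0000 + -6.0723) = (2.8315, -6.0723)
link 1: phi[1] = -65 + 205 = 140 deg
  cos(140 deg) = -0.7660, sin(140 deg) = 0.6428
  joint[2] = (2.8315, -6.0723) + 9 * (-0.7660, 0.6428) = (2.8315 + -6.8944, -6.0723 + 5.7851) = (-4.0629, -0.2872)
link 2: phi[2] = -65 + 205 + -60 = 80 deg
  cos(80 deg) = 0.1736, sin(80 deg) = 0.9848
  joint[3] = (-4.0629, -0.2872) + 5.5 * (0.1736, 0.9848) = (-4.0629 + 0.9551, -0.2872 + 5.4164) = (-3.1078, 5.1293)
End effector: (-3.1078, 5.1293)

Answer: -3.1078 5.1293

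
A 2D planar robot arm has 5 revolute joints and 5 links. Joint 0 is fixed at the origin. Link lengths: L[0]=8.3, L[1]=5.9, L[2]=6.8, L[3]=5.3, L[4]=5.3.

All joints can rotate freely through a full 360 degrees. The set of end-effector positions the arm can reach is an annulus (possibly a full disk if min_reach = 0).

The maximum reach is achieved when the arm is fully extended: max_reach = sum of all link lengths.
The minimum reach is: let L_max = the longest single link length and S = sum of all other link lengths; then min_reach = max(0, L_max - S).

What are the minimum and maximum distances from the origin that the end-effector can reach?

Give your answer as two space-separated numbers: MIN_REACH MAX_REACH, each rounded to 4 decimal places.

Link lengths: [8.3, 5.9, 6.8, 5.3, 5.3]
max_reach = 8.3 + 5.9 + 6.8 + 5.3 + 5.3 = 31.6
L_max = max([8.3, 5.9, 6.8, 5.3, 5.3]) = 8.3
S (sum of others) = 31.6 - 8.3 = 23.3
min_reach = max(0, 8.3 - 23.3) = max(0, -15) = 0

Answer: 0.0000 31.6000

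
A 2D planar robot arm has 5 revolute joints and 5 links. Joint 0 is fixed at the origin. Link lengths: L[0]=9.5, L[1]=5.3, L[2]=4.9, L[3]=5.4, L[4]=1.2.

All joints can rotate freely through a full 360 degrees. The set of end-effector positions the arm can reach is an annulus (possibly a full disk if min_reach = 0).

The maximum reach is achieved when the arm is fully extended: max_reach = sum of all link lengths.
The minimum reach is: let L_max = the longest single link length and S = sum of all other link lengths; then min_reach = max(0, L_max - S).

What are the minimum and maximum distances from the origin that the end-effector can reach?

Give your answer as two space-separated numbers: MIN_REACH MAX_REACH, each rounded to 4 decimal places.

Answer: 0.0000 26.3000

Derivation:
Link lengths: [9.5, 5.3, 4.9, 5.4, 1.2]
max_reach = 9.5 + 5.3 + 4.9 + 5.4 + 1.2 = 26.3
L_max = max([9.5, 5.3, 4.9, 5.4, 1.2]) = 9.5
S (sum of others) = 26.3 - 9.5 = 16.8
min_reach = max(0, 9.5 - 16.8) = max(0, -7.3) = 0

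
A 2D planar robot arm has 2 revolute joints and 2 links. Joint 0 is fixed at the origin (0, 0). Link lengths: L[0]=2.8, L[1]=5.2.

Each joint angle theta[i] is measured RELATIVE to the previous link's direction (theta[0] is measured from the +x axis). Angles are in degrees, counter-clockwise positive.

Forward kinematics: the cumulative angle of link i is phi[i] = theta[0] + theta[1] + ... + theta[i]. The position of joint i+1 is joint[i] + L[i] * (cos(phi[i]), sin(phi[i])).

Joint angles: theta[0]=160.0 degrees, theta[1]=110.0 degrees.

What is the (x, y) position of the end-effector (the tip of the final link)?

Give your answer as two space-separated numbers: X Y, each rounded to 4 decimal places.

joint[0] = (0.0000, 0.0000)  (base)
link 0: phi[0] = 160 = 160 deg
  cos(160 deg) = -0.9397, sin(160 deg) = 0.3420
  joint[1] = (0.0000, 0.0000) + 2.8 * (-0.9397, 0.3420) = (0.0000 + -2.6311, 0.0000 + 0.9577) = (-2.6311, 0.9577)
link 1: phi[1] = 160 + 110 = 270 deg
  cos(270 deg) = -0.0000, sin(270 deg) = -1.0000
  joint[2] = (-2.6311, 0.9577) + 5.2 * (-0.0000, -1.0000) = (-2.6311 + -0.0000, 0.9577 + -5.2000) = (-2.6311, -4.2423)
End effector: (-2.6311, -4.2423)

Answer: -2.6311 -4.2423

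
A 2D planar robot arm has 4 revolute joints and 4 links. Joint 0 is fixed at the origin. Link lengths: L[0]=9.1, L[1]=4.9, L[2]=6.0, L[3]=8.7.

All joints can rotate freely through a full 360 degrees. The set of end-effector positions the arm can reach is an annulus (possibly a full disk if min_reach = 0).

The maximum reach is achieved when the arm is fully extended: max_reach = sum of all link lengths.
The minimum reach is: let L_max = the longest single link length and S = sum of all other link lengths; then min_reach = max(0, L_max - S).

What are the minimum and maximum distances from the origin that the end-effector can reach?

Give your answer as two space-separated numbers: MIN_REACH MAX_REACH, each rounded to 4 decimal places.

Answer: 0.0000 28.7000

Derivation:
Link lengths: [9.1, 4.9, 6.0, 8.7]
max_reach = 9.1 + 4.9 + 6 + 8.7 = 28.7
L_max = max([9.1, 4.9, 6.0, 8.7]) = 9.1
S (sum of others) = 28.7 - 9.1 = 19.6
min_reach = max(0, 9.1 - 19.6) = max(0, -10.5) = 0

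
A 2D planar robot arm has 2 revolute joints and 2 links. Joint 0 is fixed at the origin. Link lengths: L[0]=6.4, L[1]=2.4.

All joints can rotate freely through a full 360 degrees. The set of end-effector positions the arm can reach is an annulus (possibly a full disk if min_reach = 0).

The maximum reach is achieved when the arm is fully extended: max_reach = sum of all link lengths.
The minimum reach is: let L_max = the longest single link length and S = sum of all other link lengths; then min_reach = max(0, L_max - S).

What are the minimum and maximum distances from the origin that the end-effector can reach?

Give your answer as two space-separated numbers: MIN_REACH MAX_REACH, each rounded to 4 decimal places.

Answer: 4.0000 8.8000

Derivation:
Link lengths: [6.4, 2.4]
max_reach = 6.4 + 2.4 = 8.8
L_max = max([6.4, 2.4]) = 6.4
S (sum of others) = 8.8 - 6.4 = 2.4
min_reach = max(0, 6.4 - 2.4) = max(0, 4) = 4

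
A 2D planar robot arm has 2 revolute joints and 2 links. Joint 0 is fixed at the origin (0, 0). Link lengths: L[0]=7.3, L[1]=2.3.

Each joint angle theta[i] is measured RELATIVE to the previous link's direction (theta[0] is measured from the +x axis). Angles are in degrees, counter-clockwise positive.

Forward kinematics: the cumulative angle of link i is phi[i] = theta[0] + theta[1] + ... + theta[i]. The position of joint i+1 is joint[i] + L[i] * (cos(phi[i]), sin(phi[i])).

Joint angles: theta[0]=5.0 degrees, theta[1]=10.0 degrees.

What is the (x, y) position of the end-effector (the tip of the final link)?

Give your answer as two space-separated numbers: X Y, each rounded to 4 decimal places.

Answer: 9.4939 1.2315

Derivation:
joint[0] = (0.0000, 0.0000)  (base)
link 0: phi[0] = 5 = 5 deg
  cos(5 deg) = 0.9962, sin(5 deg) = 0.0872
  joint[1] = (0.0000, 0.0000) + 7.3 * (0.9962, 0.0872) = (0.0000 + 7.2722, 0.0000 + 0.6362) = (7.2722, 0.6362)
link 1: phi[1] = 5 + 10 = 15 deg
  cos(15 deg) = 0.9659, sin(15 deg) = 0.2588
  joint[2] = (7.2722, 0.6362) + 2.3 * (0.9659, 0.2588) = (7.2722 + 2.2216, 0.6362 + 0.5953) = (9.4939, 1.2315)
End effector: (9.4939, 1.2315)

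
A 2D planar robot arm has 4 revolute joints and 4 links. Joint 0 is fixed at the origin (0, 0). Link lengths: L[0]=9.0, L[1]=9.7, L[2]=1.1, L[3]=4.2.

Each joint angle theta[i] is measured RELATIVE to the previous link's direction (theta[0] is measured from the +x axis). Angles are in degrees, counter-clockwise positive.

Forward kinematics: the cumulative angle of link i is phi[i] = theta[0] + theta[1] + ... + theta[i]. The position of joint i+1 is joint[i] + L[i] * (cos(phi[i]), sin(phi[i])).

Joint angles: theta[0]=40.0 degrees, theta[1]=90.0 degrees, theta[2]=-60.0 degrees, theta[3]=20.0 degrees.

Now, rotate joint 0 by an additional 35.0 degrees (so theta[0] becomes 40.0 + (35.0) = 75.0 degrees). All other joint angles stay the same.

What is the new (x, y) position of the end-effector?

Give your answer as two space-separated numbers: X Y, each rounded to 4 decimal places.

Answer: -9.7338 15.7068

Derivation:
joint[0] = (0.0000, 0.0000)  (base)
link 0: phi[0] = 75 = 75 deg
  cos(75 deg) = 0.2588, sin(75 deg) = 0.9659
  joint[1] = (0.0000, 0.0000) + 9 * (0.2588, 0.9659) = (0.0000 + 2.3294, 0.0000 + 8.6933) = (2.3294, 8.6933)
link 1: phi[1] = 75 + 90 = 165 deg
  cos(165 deg) = -0.9659, sin(165 deg) = 0.2588
  joint[2] = (2.3294, 8.6933) + 9.7 * (-0.9659, 0.2588) = (2.3294 + -9.3695, 8.6933 + 2.5105) = (-7.0401, 11.2039)
link 2: phi[2] = 75 + 90 + -60 = 105 deg
  cos(105 deg) = -0.2588, sin(105 deg) = 0.9659
  joint[3] = (-7.0401, 11.2039) + 1.1 * (-0.2588, 0.9659) = (-7.0401 + -0.2847, 11.2039 + 1.0625) = (-7.3248, 12.2664)
link 3: phi[3] = 75 + 90 + -60 + 20 = 125 deg
  cos(125 deg) = -0.5736, sin(125 deg) = 0.8192
  joint[4] = (-7.3248, 12.2664) + 4.2 * (-0.5736, 0.8192) = (-7.3248 + -2.4090, 12.2664 + 3.4404) = (-9.7338, 15.7068)
End effector: (-9.7338, 15.7068)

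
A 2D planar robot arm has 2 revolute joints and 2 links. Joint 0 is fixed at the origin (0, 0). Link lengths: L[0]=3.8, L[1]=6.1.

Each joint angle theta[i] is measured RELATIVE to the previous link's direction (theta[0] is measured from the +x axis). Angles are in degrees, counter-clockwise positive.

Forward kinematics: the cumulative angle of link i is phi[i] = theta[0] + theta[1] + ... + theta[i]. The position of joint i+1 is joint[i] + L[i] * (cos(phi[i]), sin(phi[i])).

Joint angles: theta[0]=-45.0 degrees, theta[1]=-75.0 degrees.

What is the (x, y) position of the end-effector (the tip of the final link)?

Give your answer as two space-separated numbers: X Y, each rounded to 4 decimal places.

joint[0] = (0.0000, 0.0000)  (base)
link 0: phi[0] = -45 = -45 deg
  cos(-45 deg) = 0.7071, sin(-45 deg) = -0.7071
  joint[1] = (0.0000, 0.0000) + 3.8 * (0.7071, -0.7071) = (0.0000 + 2.6870, 0.0000 + -2.6870) = (2.6870, -2.6870)
link 1: phi[1] = -45 + -75 = -120 deg
  cos(-120 deg) = -0.5000, sin(-120 deg) = -0.8660
  joint[2] = (2.6870, -2.6870) + 6.1 * (-0.5000, -0.8660) = (2.6870 + -3.0500, -2.6870 + -5.2828) = (-0.3630, -7.9698)
End effector: (-0.3630, -7.9698)

Answer: -0.3630 -7.9698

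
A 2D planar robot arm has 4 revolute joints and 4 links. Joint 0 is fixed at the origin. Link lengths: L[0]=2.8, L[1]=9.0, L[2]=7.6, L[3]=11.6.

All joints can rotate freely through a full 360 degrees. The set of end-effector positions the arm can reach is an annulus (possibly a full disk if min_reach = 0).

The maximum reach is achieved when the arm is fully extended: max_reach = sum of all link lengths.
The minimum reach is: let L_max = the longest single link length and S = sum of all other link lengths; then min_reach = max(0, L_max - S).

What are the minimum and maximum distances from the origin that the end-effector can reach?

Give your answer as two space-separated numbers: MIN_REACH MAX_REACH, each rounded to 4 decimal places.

Link lengths: [2.8, 9.0, 7.6, 11.6]
max_reach = 2.8 + 9 + 7.6 + 11.6 = 31
L_max = max([2.8, 9.0, 7.6, 11.6]) = 11.6
S (sum of others) = 31 - 11.6 = 19.4
min_reach = max(0, 11.6 - 19.4) = max(0, -7.8) = 0

Answer: 0.0000 31.0000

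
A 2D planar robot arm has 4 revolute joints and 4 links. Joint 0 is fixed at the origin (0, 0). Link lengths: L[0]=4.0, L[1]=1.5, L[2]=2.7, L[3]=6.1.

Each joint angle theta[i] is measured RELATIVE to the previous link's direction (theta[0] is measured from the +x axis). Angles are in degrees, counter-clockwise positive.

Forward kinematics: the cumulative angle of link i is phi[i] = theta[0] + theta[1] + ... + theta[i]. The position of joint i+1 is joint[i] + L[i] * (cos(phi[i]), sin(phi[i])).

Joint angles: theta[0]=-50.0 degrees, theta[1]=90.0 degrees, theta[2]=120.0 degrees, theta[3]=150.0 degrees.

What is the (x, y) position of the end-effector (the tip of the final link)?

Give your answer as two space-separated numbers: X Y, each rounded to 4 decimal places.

Answer: 5.1041 -5.8494

Derivation:
joint[0] = (0.0000, 0.0000)  (base)
link 0: phi[0] = -50 = -50 deg
  cos(-50 deg) = 0.6428, sin(-50 deg) = -0.7660
  joint[1] = (0.0000, 0.0000) + 4 * (0.6428, -0.7660) = (0.0000 + 2.5712, 0.0000 + -3.0642) = (2.5712, -3.0642)
link 1: phi[1] = -50 + 90 = 40 deg
  cos(40 deg) = 0.7660, sin(40 deg) = 0.6428
  joint[2] = (2.5712, -3.0642) + 1.5 * (0.7660, 0.6428) = (2.5712 + 1.1491, -3.0642 + 0.9642) = (3.7202, -2.1000)
link 2: phi[2] = -50 + 90 + 120 = 160 deg
  cos(160 deg) = -0.9397, sin(160 deg) = 0.3420
  joint[3] = (3.7202, -2.1000) + 2.7 * (-0.9397, 0.3420) = (3.7202 + -2.5372, -2.1000 + 0.9235) = (1.1830, -1.1765)
link 3: phi[3] = -50 + 90 + 120 + 150 = 310 deg
  cos(310 deg) = 0.6428, sin(310 deg) = -0.7660
  joint[4] = (1.1830, -1.1765) + 6.1 * (0.6428, -0.7660) = (1.1830 + 3.9210, -1.1765 + -4.6729) = (5.1041, -5.8494)
End effector: (5.1041, -5.8494)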